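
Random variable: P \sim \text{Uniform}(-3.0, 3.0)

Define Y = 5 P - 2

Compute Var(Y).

For Y = aP + b: Var(Y) = a² * Var(P)
Var(P) = (3 + 3)^2/12 = 3
Var(Y) = 5² * 3 = 25 * 3 = 75

75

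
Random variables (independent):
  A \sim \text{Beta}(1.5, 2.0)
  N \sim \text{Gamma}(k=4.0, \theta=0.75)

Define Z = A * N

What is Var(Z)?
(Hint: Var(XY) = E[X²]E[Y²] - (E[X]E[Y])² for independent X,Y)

Var(XY) = E[X²]E[Y²] - (E[X]E[Y])²
E[A] = 0.42857143, Var(A) = 0.054421769
E[N] = 3, Var(N) = 2.25
E[A²] = 0.054421769 + 0.42857143² = 0.23809524
E[N²] = 2.25 + 3² = 11.25
Var(Z) = 0.23809524*11.25 - (0.42857143*3)²
= 2.6785714 - 1.6530612 = 1.0255102

1.0255102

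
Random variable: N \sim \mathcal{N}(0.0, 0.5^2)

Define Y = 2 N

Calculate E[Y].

For Y = 2N:
E[Y] = 2 * E[N]
E[N] = 0.0 = 0
E[Y] = 2 * 0 = 0

0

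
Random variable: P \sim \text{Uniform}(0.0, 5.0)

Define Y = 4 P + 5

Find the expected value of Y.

For Y = 4P + 5:
E[Y] = 4 * E[P] + 5
E[P] = (0 + 5)/2 = 2.5
E[Y] = 4 * 2.5 + 5 = 15

15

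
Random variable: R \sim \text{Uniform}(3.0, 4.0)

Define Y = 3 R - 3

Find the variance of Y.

For Y = aR + b: Var(Y) = a² * Var(R)
Var(R) = (4 - 3)^2/12 = 0.083333333
Var(Y) = 3² * 0.083333333 = 9 * 0.083333333 = 0.75

0.75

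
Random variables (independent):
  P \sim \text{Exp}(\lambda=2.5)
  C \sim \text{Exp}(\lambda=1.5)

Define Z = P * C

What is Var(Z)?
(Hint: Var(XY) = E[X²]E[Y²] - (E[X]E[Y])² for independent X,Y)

Var(XY) = E[X²]E[Y²] - (E[X]E[Y])²
E[P] = 0.4, Var(P) = 0.16
E[C] = 0.66666667, Var(C) = 0.44444444
E[P²] = 0.16 + 0.4² = 0.32
E[C²] = 0.44444444 + 0.66666667² = 0.88888889
Var(Z) = 0.32*0.88888889 - (0.4*0.66666667)²
= 0.28444444 - 0.071111111 = 0.21333333

0.21333333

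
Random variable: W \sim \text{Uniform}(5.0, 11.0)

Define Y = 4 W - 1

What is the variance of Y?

For Y = aW + b: Var(Y) = a² * Var(W)
Var(W) = (11 - 5)^2/12 = 3
Var(Y) = 4² * 3 = 16 * 3 = 48

48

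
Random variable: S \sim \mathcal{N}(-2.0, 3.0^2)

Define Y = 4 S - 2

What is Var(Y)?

For Y = aS + b: Var(Y) = a² * Var(S)
Var(S) = 3.0^2 = 9
Var(Y) = 4² * 9 = 16 * 9 = 144

144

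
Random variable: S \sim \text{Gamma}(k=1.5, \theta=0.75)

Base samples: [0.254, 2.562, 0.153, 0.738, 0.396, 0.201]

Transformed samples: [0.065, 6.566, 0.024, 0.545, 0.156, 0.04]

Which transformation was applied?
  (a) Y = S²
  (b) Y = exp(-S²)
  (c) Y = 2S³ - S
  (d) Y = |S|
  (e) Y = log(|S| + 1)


Checking option (a) Y = S²:
  S = 0.254 -> Y = 0.065 ✓
  S = 2.562 -> Y = 6.566 ✓
  S = 0.153 -> Y = 0.024 ✓
All samples match this transformation.

(a) S²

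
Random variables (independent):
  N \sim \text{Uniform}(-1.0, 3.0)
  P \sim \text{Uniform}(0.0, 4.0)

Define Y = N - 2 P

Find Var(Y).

For independent RVs: Var(aX + bY) = a²Var(X) + b²Var(Y)
Var(N) = 1.3333333
Var(P) = 1.3333333
Var(Y) = 1²*1.3333333 + (-2)²*1.3333333
= 1*1.3333333 + 4*1.3333333 = 6.6666667

6.6666667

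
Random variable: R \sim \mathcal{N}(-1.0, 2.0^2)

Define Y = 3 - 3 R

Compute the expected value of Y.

For Y = -3R + 3:
E[Y] = -3 * E[R] + 3
E[R] = -1.0 = -1
E[Y] = -3 * (-1) + 3 = 6

6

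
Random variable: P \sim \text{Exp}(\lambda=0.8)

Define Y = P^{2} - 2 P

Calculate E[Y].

E[Y] = 1*E[P²] - 2*E[P]
E[P] = 1.25
E[P²] = Var(P) + (E[P])² = 1.5625 + 1.5625 = 3.125
E[Y] = 1*3.125 - 2*1.25 = 0.625

0.625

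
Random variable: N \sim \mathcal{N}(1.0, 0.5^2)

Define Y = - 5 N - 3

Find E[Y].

For Y = -5N - 3:
E[Y] = -5 * E[N] - 3
E[N] = 1.0 = 1
E[Y] = -5 * 1 - 3 = -8

-8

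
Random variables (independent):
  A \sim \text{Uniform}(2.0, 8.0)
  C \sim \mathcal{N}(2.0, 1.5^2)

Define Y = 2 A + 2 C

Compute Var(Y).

For independent RVs: Var(aX + bY) = a²Var(X) + b²Var(Y)
Var(A) = 3
Var(C) = 2.25
Var(Y) = 2²*3 + 2²*2.25
= 4*3 + 4*2.25 = 21

21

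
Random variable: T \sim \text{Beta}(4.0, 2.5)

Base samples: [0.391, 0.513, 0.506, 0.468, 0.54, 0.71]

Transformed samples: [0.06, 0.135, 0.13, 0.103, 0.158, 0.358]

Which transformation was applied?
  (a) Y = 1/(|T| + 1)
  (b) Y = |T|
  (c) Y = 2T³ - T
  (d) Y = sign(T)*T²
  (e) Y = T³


Checking option (e) Y = T³:
  T = 0.391 -> Y = 0.06 ✓
  T = 0.513 -> Y = 0.135 ✓
  T = 0.506 -> Y = 0.13 ✓
All samples match this transformation.

(e) T³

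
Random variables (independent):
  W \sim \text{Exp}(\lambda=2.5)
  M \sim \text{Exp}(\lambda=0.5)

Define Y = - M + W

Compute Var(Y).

For independent RVs: Var(aX + bY) = a²Var(X) + b²Var(Y)
Var(W) = 0.16
Var(M) = 4
Var(Y) = 1²*0.16 + (-1)²*4
= 1*0.16 + 1*4 = 4.16

4.16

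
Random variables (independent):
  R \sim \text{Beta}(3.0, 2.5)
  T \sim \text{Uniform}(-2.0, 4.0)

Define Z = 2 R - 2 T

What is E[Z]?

E[Z] = 2*E[R] - 2*E[T]
E[R] = 0.54545455
E[T] = 1
E[Z] = 2*0.54545455 - 2*1 = -0.90909091

-0.90909091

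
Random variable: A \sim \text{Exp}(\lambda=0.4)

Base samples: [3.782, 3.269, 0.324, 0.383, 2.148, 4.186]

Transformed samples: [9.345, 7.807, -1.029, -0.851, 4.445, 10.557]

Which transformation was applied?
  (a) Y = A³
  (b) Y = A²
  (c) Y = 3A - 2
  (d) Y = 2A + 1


Checking option (c) Y = 3A - 2:
  A = 3.782 -> Y = 9.345 ✓
  A = 3.269 -> Y = 7.807 ✓
  A = 0.324 -> Y = -1.029 ✓
All samples match this transformation.

(c) 3A - 2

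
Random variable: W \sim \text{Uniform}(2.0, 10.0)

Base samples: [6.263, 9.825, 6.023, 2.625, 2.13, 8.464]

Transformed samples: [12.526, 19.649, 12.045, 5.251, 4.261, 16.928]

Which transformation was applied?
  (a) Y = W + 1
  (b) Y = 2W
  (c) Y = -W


Checking option (b) Y = 2W:
  W = 6.263 -> Y = 12.526 ✓
  W = 9.825 -> Y = 19.649 ✓
  W = 6.023 -> Y = 12.045 ✓
All samples match this transformation.

(b) 2W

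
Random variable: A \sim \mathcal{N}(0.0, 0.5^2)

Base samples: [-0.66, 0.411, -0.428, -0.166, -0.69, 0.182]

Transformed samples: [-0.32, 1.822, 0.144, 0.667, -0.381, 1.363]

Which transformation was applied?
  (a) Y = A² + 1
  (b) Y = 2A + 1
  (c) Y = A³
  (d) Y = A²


Checking option (b) Y = 2A + 1:
  A = -0.66 -> Y = -0.32 ✓
  A = 0.411 -> Y = 1.822 ✓
  A = -0.428 -> Y = 0.144 ✓
All samples match this transformation.

(b) 2A + 1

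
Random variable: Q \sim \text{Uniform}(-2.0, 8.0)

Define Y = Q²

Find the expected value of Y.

Using E[X²] = Var(X) + (E[X])²:
E[Q] = 3
Var(Q) = (8 + 2)^2/12 = 8.3333333
E[Q²] = 8.3333333 + 3² = 8.3333333 + 9 = 17.333333

17.333333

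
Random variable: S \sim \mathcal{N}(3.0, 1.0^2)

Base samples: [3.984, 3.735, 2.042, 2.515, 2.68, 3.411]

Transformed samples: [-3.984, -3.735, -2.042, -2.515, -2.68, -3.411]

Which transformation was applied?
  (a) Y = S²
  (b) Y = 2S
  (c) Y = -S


Checking option (c) Y = -S:
  S = 3.984 -> Y = -3.984 ✓
  S = 3.735 -> Y = -3.735 ✓
  S = 2.042 -> Y = -2.042 ✓
All samples match this transformation.

(c) -S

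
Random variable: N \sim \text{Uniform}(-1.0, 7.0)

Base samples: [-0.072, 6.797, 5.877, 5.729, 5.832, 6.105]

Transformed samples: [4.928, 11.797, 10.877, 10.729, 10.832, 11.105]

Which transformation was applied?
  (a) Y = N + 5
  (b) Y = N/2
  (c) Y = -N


Checking option (a) Y = N + 5:
  N = -0.072 -> Y = 4.928 ✓
  N = 6.797 -> Y = 11.797 ✓
  N = 5.877 -> Y = 10.877 ✓
All samples match this transformation.

(a) N + 5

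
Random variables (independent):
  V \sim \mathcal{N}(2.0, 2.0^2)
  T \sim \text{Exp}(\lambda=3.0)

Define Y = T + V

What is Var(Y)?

For independent RVs: Var(aX + bY) = a²Var(X) + b²Var(Y)
Var(V) = 4
Var(T) = 0.11111111
Var(Y) = 1²*4 + 1²*0.11111111
= 1*4 + 1*0.11111111 = 4.1111111

4.1111111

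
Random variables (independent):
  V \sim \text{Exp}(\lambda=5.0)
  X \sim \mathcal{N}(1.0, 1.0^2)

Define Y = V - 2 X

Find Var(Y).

For independent RVs: Var(aX + bY) = a²Var(X) + b²Var(Y)
Var(V) = 0.04
Var(X) = 1
Var(Y) = 1²*0.04 + (-2)²*1
= 1*0.04 + 4*1 = 4.04

4.04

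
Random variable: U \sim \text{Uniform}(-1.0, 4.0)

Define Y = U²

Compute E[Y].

Using E[X²] = Var(X) + (E[X])²:
E[U] = 1.5
Var(U) = (4 + 1)^2/12 = 2.0833333
E[U²] = 2.0833333 + 1.5² = 2.0833333 + 2.25 = 4.3333333

4.3333333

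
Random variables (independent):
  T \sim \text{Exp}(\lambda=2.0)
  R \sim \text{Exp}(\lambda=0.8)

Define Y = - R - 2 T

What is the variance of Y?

For independent RVs: Var(aX + bY) = a²Var(X) + b²Var(Y)
Var(T) = 0.25
Var(R) = 1.5625
Var(Y) = (-2)²*0.25 + (-1)²*1.5625
= 4*0.25 + 1*1.5625 = 2.5625

2.5625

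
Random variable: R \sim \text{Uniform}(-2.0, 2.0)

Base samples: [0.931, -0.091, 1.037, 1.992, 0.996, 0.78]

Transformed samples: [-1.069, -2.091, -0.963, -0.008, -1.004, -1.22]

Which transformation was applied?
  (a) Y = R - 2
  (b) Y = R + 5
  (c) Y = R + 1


Checking option (a) Y = R - 2:
  R = 0.931 -> Y = -1.069 ✓
  R = -0.091 -> Y = -2.091 ✓
  R = 1.037 -> Y = -0.963 ✓
All samples match this transformation.

(a) R - 2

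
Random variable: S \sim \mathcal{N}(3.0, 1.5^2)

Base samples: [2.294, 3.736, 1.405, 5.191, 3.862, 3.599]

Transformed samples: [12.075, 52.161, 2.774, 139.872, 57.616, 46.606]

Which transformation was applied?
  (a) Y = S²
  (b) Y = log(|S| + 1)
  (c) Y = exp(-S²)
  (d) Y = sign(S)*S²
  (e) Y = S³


Checking option (e) Y = S³:
  S = 2.294 -> Y = 12.075 ✓
  S = 3.736 -> Y = 52.161 ✓
  S = 1.405 -> Y = 2.774 ✓
All samples match this transformation.

(e) S³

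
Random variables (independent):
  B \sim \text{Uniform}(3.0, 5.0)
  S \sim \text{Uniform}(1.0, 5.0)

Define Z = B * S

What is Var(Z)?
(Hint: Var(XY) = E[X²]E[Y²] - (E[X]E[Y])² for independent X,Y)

Var(XY) = E[X²]E[Y²] - (E[X]E[Y])²
E[B] = 4, Var(B) = 0.33333333
E[S] = 3, Var(S) = 1.3333333
E[B²] = 0.33333333 + 4² = 16.333333
E[S²] = 1.3333333 + 3² = 10.333333
Var(Z) = 16.333333*10.333333 - (4*3)²
= 168.77778 - 144 = 24.777778

24.777778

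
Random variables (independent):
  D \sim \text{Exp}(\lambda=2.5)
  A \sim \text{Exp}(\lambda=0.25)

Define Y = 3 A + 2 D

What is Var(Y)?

For independent RVs: Var(aX + bY) = a²Var(X) + b²Var(Y)
Var(D) = 0.16
Var(A) = 16
Var(Y) = 2²*0.16 + 3²*16
= 4*0.16 + 9*16 = 144.64

144.64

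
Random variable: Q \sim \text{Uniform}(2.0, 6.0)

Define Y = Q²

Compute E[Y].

Using E[X²] = Var(X) + (E[X])²:
E[Q] = 4
Var(Q) = (6 - 2)^2/12 = 1.3333333
E[Q²] = 1.3333333 + 4² = 1.3333333 + 16 = 17.333333

17.333333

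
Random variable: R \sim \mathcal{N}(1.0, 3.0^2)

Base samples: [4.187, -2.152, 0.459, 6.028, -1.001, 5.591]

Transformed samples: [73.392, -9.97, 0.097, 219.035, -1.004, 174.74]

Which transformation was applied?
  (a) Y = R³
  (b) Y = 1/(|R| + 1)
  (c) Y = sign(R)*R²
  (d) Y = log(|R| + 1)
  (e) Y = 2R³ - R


Checking option (a) Y = R³:
  R = 4.187 -> Y = 73.392 ✓
  R = -2.152 -> Y = -9.97 ✓
  R = 0.459 -> Y = 0.097 ✓
All samples match this transformation.

(a) R³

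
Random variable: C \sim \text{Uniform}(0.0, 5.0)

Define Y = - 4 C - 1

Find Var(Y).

For Y = aC + b: Var(Y) = a² * Var(C)
Var(C) = (5 - 0)^2/12 = 2.0833333
Var(Y) = (-4)² * 2.0833333 = 16 * 2.0833333 = 33.333333

33.333333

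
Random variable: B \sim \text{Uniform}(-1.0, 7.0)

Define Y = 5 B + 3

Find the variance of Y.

For Y = aB + b: Var(Y) = a² * Var(B)
Var(B) = (7 + 1)^2/12 = 5.3333333
Var(Y) = 5² * 5.3333333 = 25 * 5.3333333 = 133.33333

133.33333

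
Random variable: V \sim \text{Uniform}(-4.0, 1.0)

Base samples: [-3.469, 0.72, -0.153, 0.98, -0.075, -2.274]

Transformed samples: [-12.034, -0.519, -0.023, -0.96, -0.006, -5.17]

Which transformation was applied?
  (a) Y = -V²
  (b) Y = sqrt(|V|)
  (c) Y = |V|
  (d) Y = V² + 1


Checking option (a) Y = -V²:
  V = -3.469 -> Y = -12.034 ✓
  V = 0.72 -> Y = -0.519 ✓
  V = -0.153 -> Y = -0.023 ✓
All samples match this transformation.

(a) -V²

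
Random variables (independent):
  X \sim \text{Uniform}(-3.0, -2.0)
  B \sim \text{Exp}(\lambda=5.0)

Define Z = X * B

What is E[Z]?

For independent RVs: E[XY] = E[X]*E[Y]
E[X] = -2.5
E[B] = 0.2
E[Z] = -2.5 * 0.2 = -0.5

-0.5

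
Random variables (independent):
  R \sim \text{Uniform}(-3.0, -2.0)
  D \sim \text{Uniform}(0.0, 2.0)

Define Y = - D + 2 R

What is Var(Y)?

For independent RVs: Var(aX + bY) = a²Var(X) + b²Var(Y)
Var(R) = 0.083333333
Var(D) = 0.33333333
Var(Y) = 2²*0.083333333 + (-1)²*0.33333333
= 4*0.083333333 + 1*0.33333333 = 0.66666667

0.66666667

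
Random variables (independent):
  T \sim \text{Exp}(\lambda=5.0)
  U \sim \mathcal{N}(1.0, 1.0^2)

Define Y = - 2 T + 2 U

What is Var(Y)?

For independent RVs: Var(aX + bY) = a²Var(X) + b²Var(Y)
Var(T) = 0.04
Var(U) = 1
Var(Y) = (-2)²*0.04 + 2²*1
= 4*0.04 + 4*1 = 4.16

4.16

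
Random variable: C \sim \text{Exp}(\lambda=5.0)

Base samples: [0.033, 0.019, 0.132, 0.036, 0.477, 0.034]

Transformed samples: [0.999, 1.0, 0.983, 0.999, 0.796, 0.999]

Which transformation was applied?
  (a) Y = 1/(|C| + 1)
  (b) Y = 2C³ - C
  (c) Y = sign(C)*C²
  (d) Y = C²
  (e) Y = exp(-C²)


Checking option (e) Y = exp(-C²):
  C = 0.033 -> Y = 0.999 ✓
  C = 0.019 -> Y = 1.0 ✓
  C = 0.132 -> Y = 0.983 ✓
All samples match this transformation.

(e) exp(-C²)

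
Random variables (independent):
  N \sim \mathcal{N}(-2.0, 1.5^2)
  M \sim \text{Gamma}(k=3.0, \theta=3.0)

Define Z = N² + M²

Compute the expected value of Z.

E[Z] = E[N²] + E[M²]
E[N²] = Var(N) + E[N]² = 2.25 + 4 = 6.25
E[M²] = Var(M) + E[M]² = 27 + 81 = 108
E[Z] = 6.25 + 108 = 114.25

114.25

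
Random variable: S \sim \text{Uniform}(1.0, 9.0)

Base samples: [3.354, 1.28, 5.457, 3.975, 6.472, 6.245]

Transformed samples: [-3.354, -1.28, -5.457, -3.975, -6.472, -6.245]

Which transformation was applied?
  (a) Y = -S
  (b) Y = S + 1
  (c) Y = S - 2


Checking option (a) Y = -S:
  S = 3.354 -> Y = -3.354 ✓
  S = 1.28 -> Y = -1.28 ✓
  S = 5.457 -> Y = -5.457 ✓
All samples match this transformation.

(a) -S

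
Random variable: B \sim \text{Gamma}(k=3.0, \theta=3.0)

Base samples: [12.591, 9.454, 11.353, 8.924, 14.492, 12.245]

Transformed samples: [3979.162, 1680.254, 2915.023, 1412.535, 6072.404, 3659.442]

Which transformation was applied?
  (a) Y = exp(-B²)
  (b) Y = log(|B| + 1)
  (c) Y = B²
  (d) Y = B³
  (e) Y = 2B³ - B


Checking option (e) Y = 2B³ - B:
  B = 12.591 -> Y = 3979.162 ✓
  B = 9.454 -> Y = 1680.254 ✓
  B = 11.353 -> Y = 2915.023 ✓
All samples match this transformation.

(e) 2B³ - B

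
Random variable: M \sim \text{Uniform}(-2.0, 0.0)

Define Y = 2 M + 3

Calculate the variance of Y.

For Y = aM + b: Var(Y) = a² * Var(M)
Var(M) = (0 + 2)^2/12 = 0.33333333
Var(Y) = 2² * 0.33333333 = 4 * 0.33333333 = 1.3333333

1.3333333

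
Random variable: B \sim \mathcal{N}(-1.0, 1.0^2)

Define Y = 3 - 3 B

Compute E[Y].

For Y = -3B + 3:
E[Y] = -3 * E[B] + 3
E[B] = -1.0 = -1
E[Y] = -3 * (-1) + 3 = 6

6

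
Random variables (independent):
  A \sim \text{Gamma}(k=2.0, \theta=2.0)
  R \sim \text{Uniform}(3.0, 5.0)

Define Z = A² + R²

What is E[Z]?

E[Z] = E[A²] + E[R²]
E[A²] = Var(A) + E[A]² = 8 + 16 = 24
E[R²] = Var(R) + E[R]² = 0.33333333 + 16 = 16.333333
E[Z] = 24 + 16.333333 = 40.333333

40.333333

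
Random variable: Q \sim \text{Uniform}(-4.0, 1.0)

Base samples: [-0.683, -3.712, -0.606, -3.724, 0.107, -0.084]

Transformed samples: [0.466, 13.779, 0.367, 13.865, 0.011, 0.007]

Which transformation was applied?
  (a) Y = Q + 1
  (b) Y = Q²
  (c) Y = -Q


Checking option (b) Y = Q²:
  Q = -0.683 -> Y = 0.466 ✓
  Q = -3.712 -> Y = 13.779 ✓
  Q = -0.606 -> Y = 0.367 ✓
All samples match this transformation.

(b) Q²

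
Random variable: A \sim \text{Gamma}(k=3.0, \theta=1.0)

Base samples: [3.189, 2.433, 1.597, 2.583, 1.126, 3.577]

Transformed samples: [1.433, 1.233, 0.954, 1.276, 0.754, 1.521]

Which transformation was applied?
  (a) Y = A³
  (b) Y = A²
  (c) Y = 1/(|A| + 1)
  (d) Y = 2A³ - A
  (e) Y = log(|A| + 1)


Checking option (e) Y = log(|A| + 1):
  A = 3.189 -> Y = 1.433 ✓
  A = 2.433 -> Y = 1.233 ✓
  A = 1.597 -> Y = 0.954 ✓
All samples match this transformation.

(e) log(|A| + 1)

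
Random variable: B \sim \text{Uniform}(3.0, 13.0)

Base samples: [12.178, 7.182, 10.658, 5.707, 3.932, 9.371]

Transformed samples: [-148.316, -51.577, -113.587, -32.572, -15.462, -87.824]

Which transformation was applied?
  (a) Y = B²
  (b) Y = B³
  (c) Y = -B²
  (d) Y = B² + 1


Checking option (c) Y = -B²:
  B = 12.178 -> Y = -148.316 ✓
  B = 7.182 -> Y = -51.577 ✓
  B = 10.658 -> Y = -113.587 ✓
All samples match this transformation.

(c) -B²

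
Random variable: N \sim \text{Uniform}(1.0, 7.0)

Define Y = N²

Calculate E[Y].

E[N²] = Var(N) + (E[N])² = 3 + 16 = 19

19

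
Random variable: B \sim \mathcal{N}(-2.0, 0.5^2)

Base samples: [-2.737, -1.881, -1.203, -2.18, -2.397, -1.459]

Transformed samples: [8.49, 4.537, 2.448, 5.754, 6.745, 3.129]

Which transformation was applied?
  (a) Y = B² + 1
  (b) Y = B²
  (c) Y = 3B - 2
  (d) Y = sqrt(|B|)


Checking option (a) Y = B² + 1:
  B = -2.737 -> Y = 8.49 ✓
  B = -1.881 -> Y = 4.537 ✓
  B = -1.203 -> Y = 2.448 ✓
All samples match this transformation.

(a) B² + 1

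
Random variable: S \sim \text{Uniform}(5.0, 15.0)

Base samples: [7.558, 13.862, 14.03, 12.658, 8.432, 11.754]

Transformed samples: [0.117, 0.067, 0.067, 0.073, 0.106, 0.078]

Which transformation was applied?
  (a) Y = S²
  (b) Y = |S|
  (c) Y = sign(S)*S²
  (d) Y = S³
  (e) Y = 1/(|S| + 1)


Checking option (e) Y = 1/(|S| + 1):
  S = 7.558 -> Y = 0.117 ✓
  S = 13.862 -> Y = 0.067 ✓
  S = 14.03 -> Y = 0.067 ✓
All samples match this transformation.

(e) 1/(|S| + 1)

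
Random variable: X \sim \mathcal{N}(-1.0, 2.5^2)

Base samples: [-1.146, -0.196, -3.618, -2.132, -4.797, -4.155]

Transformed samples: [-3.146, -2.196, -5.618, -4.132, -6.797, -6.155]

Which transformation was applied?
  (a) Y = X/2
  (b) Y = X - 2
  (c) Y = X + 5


Checking option (b) Y = X - 2:
  X = -1.146 -> Y = -3.146 ✓
  X = -0.196 -> Y = -2.196 ✓
  X = -3.618 -> Y = -5.618 ✓
All samples match this transformation.

(b) X - 2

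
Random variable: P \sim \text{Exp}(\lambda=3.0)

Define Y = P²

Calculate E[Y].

E[P²] = Var(P) + (E[P])² = 0.11111111 + 0.11111111 = 0.22222222

0.22222222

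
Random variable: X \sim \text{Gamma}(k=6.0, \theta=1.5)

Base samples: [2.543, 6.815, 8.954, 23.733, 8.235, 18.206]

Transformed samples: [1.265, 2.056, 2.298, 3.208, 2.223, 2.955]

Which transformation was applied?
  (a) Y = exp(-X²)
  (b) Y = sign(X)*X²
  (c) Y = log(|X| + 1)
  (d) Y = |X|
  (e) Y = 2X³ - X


Checking option (c) Y = log(|X| + 1):
  X = 2.543 -> Y = 1.265 ✓
  X = 6.815 -> Y = 2.056 ✓
  X = 8.954 -> Y = 2.298 ✓
All samples match this transformation.

(c) log(|X| + 1)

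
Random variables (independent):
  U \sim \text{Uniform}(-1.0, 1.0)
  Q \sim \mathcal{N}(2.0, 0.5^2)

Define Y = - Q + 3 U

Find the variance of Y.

For independent RVs: Var(aX + bY) = a²Var(X) + b²Var(Y)
Var(U) = 0.33333333
Var(Q) = 0.25
Var(Y) = 3²*0.33333333 + (-1)²*0.25
= 9*0.33333333 + 1*0.25 = 3.25

3.25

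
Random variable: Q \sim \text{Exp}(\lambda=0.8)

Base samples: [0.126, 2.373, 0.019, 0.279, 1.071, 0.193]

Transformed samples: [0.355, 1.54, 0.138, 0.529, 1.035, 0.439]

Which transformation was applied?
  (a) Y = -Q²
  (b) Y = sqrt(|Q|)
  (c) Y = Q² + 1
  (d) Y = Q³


Checking option (b) Y = sqrt(|Q|):
  Q = 0.126 -> Y = 0.355 ✓
  Q = 2.373 -> Y = 1.54 ✓
  Q = 0.019 -> Y = 0.138 ✓
All samples match this transformation.

(b) sqrt(|Q|)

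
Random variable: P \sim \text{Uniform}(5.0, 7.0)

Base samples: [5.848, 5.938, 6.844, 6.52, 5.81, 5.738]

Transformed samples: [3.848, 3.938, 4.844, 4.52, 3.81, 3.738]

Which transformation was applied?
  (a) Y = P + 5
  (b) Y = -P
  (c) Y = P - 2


Checking option (c) Y = P - 2:
  P = 5.848 -> Y = 3.848 ✓
  P = 5.938 -> Y = 3.938 ✓
  P = 6.844 -> Y = 4.844 ✓
All samples match this transformation.

(c) P - 2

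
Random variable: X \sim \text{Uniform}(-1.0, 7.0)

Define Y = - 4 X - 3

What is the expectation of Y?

For Y = -4X - 3:
E[Y] = -4 * E[X] - 3
E[X] = (-1 + 7)/2 = 3
E[Y] = -4 * 3 - 3 = -15

-15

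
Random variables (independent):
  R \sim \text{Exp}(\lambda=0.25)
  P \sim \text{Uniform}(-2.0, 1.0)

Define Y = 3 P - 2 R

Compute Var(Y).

For independent RVs: Var(aX + bY) = a²Var(X) + b²Var(Y)
Var(R) = 16
Var(P) = 0.75
Var(Y) = (-2)²*16 + 3²*0.75
= 4*16 + 9*0.75 = 70.75

70.75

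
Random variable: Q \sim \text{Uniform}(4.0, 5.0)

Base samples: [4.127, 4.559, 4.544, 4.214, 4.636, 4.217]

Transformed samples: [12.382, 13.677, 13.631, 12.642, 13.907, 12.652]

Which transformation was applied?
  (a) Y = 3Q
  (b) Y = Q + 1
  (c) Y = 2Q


Checking option (a) Y = 3Q:
  Q = 4.127 -> Y = 12.382 ✓
  Q = 4.559 -> Y = 13.677 ✓
  Q = 4.544 -> Y = 13.631 ✓
All samples match this transformation.

(a) 3Q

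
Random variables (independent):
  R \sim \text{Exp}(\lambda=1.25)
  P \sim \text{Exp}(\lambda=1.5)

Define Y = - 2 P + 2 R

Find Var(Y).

For independent RVs: Var(aX + bY) = a²Var(X) + b²Var(Y)
Var(R) = 0.64
Var(P) = 0.44444444
Var(Y) = 2²*0.64 + (-2)²*0.44444444
= 4*0.64 + 4*0.44444444 = 4.3377778

4.3377778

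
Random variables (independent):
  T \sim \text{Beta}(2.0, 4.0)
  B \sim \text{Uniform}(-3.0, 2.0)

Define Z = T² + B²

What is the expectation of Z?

E[Z] = E[T²] + E[B²]
E[T²] = Var(T) + E[T]² = 0.031746032 + 0.11111111 = 0.14285714
E[B²] = Var(B) + E[B]² = 2.0833333 + 0.25 = 2.3333333
E[Z] = 0.14285714 + 2.3333333 = 2.4761905

2.4761905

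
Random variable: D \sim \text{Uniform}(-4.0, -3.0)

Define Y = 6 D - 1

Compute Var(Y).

For Y = aD + b: Var(Y) = a² * Var(D)
Var(D) = (-3 + 4)^2/12 = 0.083333333
Var(Y) = 6² * 0.083333333 = 36 * 0.083333333 = 3

3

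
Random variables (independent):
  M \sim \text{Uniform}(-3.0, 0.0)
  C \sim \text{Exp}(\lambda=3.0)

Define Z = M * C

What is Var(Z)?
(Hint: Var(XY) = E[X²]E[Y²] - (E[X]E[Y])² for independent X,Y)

Var(XY) = E[X²]E[Y²] - (E[X]E[Y])²
E[M] = -1.5, Var(M) = 0.75
E[C] = 0.33333333, Var(C) = 0.11111111
E[M²] = 0.75 + (-1.5)² = 3
E[C²] = 0.11111111 + 0.33333333² = 0.22222222
Var(Z) = 3*0.22222222 - (-1.5*0.33333333)²
= 0.66666667 - 0.25 = 0.41666667

0.41666667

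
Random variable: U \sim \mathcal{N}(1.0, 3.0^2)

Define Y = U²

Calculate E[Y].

E[U²] = Var(U) + (E[U])² = 9 + 1 = 10

10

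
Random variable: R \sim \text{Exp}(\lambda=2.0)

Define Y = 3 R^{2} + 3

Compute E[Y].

E[Y] = 3*E[R²] + 3
E[R] = 0.5
E[R²] = Var(R) + (E[R])² = 0.25 + 0.25 = 0.5
E[Y] = 3*0.5 + 3 = 4.5

4.5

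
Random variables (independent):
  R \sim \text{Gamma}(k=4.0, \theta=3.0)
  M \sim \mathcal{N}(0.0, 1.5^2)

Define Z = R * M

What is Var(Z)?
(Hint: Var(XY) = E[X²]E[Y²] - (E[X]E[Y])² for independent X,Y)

Var(XY) = E[X²]E[Y²] - (E[X]E[Y])²
E[R] = 12, Var(R) = 36
E[M] = 0, Var(M) = 2.25
E[R²] = 36 + 12² = 180
E[M²] = 2.25 + 0² = 2.25
Var(Z) = 180*2.25 - (12*0)²
= 405 - 0 = 405

405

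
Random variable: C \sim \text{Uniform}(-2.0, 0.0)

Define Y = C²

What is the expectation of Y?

E[C²] = Var(C) + (E[C])² = 0.33333333 + 1 = 1.3333333

1.3333333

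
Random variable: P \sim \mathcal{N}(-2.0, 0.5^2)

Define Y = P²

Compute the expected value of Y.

E[P²] = Var(P) + (E[P])² = 0.25 + 4 = 4.25

4.25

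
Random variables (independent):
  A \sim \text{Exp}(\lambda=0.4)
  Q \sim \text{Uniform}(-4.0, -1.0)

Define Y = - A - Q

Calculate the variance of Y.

For independent RVs: Var(aX + bY) = a²Var(X) + b²Var(Y)
Var(A) = 6.25
Var(Q) = 0.75
Var(Y) = (-1)²*6.25 + (-1)²*0.75
= 1*6.25 + 1*0.75 = 7

7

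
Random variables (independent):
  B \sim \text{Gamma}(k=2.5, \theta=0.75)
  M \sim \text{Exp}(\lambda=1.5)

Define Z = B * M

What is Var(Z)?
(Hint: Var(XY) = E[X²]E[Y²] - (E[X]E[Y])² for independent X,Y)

Var(XY) = E[X²]E[Y²] - (E[X]E[Y])²
E[B] = 1.875, Var(B) = 1.40625
E[M] = 0.66666667, Var(M) = 0.44444444
E[B²] = 1.40625 + 1.875² = 4.921875
E[M²] = 0.44444444 + 0.66666667² = 0.88888889
Var(Z) = 4.921875*0.88888889 - (1.875*0.66666667)²
= 4.375 - 1.5625 = 2.8125

2.8125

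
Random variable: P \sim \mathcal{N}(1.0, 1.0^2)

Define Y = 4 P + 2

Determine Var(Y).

For Y = aP + b: Var(Y) = a² * Var(P)
Var(P) = 1.0^2 = 1
Var(Y) = 4² * 1 = 16 * 1 = 16

16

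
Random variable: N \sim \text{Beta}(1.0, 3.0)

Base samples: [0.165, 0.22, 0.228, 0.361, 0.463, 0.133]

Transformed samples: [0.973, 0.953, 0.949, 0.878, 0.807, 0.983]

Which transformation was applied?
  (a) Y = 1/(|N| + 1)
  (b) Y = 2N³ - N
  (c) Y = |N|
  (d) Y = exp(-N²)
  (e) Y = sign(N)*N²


Checking option (d) Y = exp(-N²):
  N = 0.165 -> Y = 0.973 ✓
  N = 0.22 -> Y = 0.953 ✓
  N = 0.228 -> Y = 0.949 ✓
All samples match this transformation.

(d) exp(-N²)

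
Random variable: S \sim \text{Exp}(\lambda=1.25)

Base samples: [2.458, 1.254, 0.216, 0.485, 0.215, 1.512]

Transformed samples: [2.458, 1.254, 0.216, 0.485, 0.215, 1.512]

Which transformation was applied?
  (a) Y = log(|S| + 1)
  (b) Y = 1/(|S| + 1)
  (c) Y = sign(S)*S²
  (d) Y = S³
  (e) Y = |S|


Checking option (e) Y = |S|:
  S = 2.458 -> Y = 2.458 ✓
  S = 1.254 -> Y = 1.254 ✓
  S = 0.216 -> Y = 0.216 ✓
All samples match this transformation.

(e) |S|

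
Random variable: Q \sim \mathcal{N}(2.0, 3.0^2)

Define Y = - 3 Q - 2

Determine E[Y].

For Y = -3Q - 2:
E[Y] = -3 * E[Q] - 2
E[Q] = 2.0 = 2
E[Y] = -3 * 2 - 2 = -8

-8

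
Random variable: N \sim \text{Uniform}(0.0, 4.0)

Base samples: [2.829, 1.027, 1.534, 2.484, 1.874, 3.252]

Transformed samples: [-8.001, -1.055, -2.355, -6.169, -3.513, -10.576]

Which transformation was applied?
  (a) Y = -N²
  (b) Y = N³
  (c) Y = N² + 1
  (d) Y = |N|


Checking option (a) Y = -N²:
  N = 2.829 -> Y = -8.001 ✓
  N = 1.027 -> Y = -1.055 ✓
  N = 1.534 -> Y = -2.355 ✓
All samples match this transformation.

(a) -N²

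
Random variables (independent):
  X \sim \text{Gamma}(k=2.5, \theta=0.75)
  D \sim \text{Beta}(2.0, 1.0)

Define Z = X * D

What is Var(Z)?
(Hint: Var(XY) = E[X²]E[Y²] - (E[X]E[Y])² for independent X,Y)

Var(XY) = E[X²]E[Y²] - (E[X]E[Y])²
E[X] = 1.875, Var(X) = 1.40625
E[D] = 0.66666667, Var(D) = 0.055555556
E[X²] = 1.40625 + 1.875² = 4.921875
E[D²] = 0.055555556 + 0.66666667² = 0.5
Var(Z) = 4.921875*0.5 - (1.875*0.66666667)²
= 2.4609375 - 1.5625 = 0.8984375

0.8984375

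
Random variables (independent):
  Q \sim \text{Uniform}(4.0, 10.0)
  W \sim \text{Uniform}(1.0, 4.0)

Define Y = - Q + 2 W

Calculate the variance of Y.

For independent RVs: Var(aX + bY) = a²Var(X) + b²Var(Y)
Var(Q) = 3
Var(W) = 0.75
Var(Y) = (-1)²*3 + 2²*0.75
= 1*3 + 4*0.75 = 6

6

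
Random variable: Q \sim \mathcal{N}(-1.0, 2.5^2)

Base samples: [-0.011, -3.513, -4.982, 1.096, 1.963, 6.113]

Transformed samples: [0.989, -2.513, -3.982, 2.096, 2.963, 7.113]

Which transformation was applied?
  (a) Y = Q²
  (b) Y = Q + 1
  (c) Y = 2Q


Checking option (b) Y = Q + 1:
  Q = -0.011 -> Y = 0.989 ✓
  Q = -3.513 -> Y = -2.513 ✓
  Q = -4.982 -> Y = -3.982 ✓
All samples match this transformation.

(b) Q + 1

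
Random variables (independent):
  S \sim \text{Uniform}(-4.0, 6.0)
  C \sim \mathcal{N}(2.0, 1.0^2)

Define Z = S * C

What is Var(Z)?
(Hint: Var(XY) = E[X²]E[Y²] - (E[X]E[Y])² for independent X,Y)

Var(XY) = E[X²]E[Y²] - (E[X]E[Y])²
E[S] = 1, Var(S) = 8.3333333
E[C] = 2, Var(C) = 1
E[S²] = 8.3333333 + 1² = 9.3333333
E[C²] = 1 + 2² = 5
Var(Z) = 9.3333333*5 - (1*2)²
= 46.666667 - 4 = 42.666667

42.666667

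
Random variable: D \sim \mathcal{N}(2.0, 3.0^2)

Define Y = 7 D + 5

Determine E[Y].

For Y = 7D + 5:
E[Y] = 7 * E[D] + 5
E[D] = 2.0 = 2
E[Y] = 7 * 2 + 5 = 19

19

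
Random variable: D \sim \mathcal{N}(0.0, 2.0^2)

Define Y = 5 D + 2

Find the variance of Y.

For Y = aD + b: Var(Y) = a² * Var(D)
Var(D) = 2.0^2 = 4
Var(Y) = 5² * 4 = 25 * 4 = 100

100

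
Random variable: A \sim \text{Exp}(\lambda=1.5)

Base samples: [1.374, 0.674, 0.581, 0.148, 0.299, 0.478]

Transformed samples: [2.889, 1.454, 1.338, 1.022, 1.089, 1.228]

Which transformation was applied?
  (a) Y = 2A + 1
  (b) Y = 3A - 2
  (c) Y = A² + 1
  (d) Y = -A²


Checking option (c) Y = A² + 1:
  A = 1.374 -> Y = 2.889 ✓
  A = 0.674 -> Y = 1.454 ✓
  A = 0.581 -> Y = 1.338 ✓
All samples match this transformation.

(c) A² + 1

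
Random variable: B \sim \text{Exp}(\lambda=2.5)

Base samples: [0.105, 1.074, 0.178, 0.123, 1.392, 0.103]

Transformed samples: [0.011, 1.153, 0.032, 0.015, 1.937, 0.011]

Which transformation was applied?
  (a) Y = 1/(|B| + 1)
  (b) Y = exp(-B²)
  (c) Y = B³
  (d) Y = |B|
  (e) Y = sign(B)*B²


Checking option (e) Y = sign(B)*B²:
  B = 0.105 -> Y = 0.011 ✓
  B = 1.074 -> Y = 1.153 ✓
  B = 0.178 -> Y = 0.032 ✓
All samples match this transformation.

(e) sign(B)*B²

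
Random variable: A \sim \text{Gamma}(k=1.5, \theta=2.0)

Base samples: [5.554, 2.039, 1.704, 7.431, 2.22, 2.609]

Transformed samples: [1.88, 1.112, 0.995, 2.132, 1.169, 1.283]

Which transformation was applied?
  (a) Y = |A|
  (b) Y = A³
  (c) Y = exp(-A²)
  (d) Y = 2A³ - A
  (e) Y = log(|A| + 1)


Checking option (e) Y = log(|A| + 1):
  A = 5.554 -> Y = 1.88 ✓
  A = 2.039 -> Y = 1.112 ✓
  A = 1.704 -> Y = 0.995 ✓
All samples match this transformation.

(e) log(|A| + 1)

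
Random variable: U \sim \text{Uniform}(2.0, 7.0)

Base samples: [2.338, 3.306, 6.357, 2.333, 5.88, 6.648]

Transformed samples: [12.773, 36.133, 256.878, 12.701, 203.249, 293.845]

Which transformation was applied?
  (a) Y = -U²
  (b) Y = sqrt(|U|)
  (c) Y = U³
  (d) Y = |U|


Checking option (c) Y = U³:
  U = 2.338 -> Y = 12.773 ✓
  U = 3.306 -> Y = 36.133 ✓
  U = 6.357 -> Y = 256.878 ✓
All samples match this transformation.

(c) U³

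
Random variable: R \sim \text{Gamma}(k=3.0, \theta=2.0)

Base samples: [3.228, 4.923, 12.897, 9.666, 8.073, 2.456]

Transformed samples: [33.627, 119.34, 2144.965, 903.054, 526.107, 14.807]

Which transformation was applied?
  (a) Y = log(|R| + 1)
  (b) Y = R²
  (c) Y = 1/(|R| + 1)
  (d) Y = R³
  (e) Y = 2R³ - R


Checking option (d) Y = R³:
  R = 3.228 -> Y = 33.627 ✓
  R = 4.923 -> Y = 119.34 ✓
  R = 12.897 -> Y = 2144.965 ✓
All samples match this transformation.

(d) R³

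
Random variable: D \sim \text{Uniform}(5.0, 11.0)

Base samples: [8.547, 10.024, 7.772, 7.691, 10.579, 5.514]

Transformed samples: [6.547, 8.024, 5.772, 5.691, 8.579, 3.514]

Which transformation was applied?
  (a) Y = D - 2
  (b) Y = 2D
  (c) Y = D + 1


Checking option (a) Y = D - 2:
  D = 8.547 -> Y = 6.547 ✓
  D = 10.024 -> Y = 8.024 ✓
  D = 7.772 -> Y = 5.772 ✓
All samples match this transformation.

(a) D - 2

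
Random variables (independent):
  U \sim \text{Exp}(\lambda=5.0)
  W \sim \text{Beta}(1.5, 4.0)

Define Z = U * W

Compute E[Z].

For independent RVs: E[XY] = E[X]*E[Y]
E[U] = 0.2
E[W] = 0.27272727
E[Z] = 0.2 * 0.27272727 = 0.054545455

0.054545455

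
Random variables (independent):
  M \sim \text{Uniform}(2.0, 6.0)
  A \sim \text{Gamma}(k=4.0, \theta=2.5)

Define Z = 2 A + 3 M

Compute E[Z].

E[Z] = 3*E[M] + 2*E[A]
E[M] = 4
E[A] = 10
E[Z] = 3*4 + 2*10 = 32

32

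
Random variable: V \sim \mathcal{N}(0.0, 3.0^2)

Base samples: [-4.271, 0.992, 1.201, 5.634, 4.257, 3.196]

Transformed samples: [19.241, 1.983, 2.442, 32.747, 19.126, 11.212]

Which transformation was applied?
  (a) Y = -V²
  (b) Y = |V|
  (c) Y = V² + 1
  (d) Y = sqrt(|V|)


Checking option (c) Y = V² + 1:
  V = -4.271 -> Y = 19.241 ✓
  V = 0.992 -> Y = 1.983 ✓
  V = 1.201 -> Y = 2.442 ✓
All samples match this transformation.

(c) V² + 1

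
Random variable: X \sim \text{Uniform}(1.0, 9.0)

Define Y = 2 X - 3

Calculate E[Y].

For Y = 2X - 3:
E[Y] = 2 * E[X] - 3
E[X] = (1 + 9)/2 = 5
E[Y] = 2 * 5 - 3 = 7

7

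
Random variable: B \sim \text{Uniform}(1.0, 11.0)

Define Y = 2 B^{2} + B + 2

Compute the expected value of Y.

E[Y] = 2*E[B²] + 1*E[B] + 2
E[B] = 6
E[B²] = Var(B) + (E[B])² = 8.3333333 + 36 = 44.333333
E[Y] = 2*44.333333 + 1*6 + 2 = 96.666667

96.666667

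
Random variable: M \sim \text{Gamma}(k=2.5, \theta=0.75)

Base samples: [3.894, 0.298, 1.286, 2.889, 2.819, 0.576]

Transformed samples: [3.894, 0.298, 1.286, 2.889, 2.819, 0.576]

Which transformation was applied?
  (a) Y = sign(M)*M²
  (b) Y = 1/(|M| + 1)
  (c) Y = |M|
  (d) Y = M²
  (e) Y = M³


Checking option (c) Y = |M|:
  M = 3.894 -> Y = 3.894 ✓
  M = 0.298 -> Y = 0.298 ✓
  M = 1.286 -> Y = 1.286 ✓
All samples match this transformation.

(c) |M|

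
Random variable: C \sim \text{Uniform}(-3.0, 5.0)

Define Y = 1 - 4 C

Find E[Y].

For Y = -4C + 1:
E[Y] = -4 * E[C] + 1
E[C] = (-3 + 5)/2 = 1
E[Y] = -4 * 1 + 1 = -3

-3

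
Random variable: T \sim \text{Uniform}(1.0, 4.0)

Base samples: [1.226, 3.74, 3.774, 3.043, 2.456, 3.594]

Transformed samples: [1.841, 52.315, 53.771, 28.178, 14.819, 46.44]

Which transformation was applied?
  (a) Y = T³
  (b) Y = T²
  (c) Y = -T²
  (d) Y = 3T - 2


Checking option (a) Y = T³:
  T = 1.226 -> Y = 1.841 ✓
  T = 3.74 -> Y = 52.315 ✓
  T = 3.774 -> Y = 53.771 ✓
All samples match this transformation.

(a) T³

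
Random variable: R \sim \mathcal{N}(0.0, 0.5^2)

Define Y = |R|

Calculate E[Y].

For X ~ N(0, 0.5²), E[|X|] = sigma * sqrt(2/pi)
= 0.5 * sqrt(2/pi) = 0.39894228

0.39894228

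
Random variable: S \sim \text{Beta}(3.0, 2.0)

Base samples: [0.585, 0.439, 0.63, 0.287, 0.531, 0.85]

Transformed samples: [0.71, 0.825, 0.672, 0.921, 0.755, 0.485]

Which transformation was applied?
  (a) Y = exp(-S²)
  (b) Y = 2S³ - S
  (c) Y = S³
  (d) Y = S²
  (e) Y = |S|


Checking option (a) Y = exp(-S²):
  S = 0.585 -> Y = 0.71 ✓
  S = 0.439 -> Y = 0.825 ✓
  S = 0.63 -> Y = 0.672 ✓
All samples match this transformation.

(a) exp(-S²)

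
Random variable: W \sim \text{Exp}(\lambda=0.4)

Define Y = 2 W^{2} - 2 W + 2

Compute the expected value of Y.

E[Y] = 2*E[W²] - 2*E[W] + 2
E[W] = 2.5
E[W²] = Var(W) + (E[W])² = 6.25 + 6.25 = 12.5
E[Y] = 2*12.5 - 2*2.5 + 2 = 22

22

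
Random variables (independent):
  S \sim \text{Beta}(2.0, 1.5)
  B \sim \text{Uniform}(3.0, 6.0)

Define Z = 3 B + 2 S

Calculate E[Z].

E[Z] = 2*E[S] + 3*E[B]
E[S] = 0.57142857
E[B] = 4.5
E[Z] = 2*0.57142857 + 3*4.5 = 14.642857

14.642857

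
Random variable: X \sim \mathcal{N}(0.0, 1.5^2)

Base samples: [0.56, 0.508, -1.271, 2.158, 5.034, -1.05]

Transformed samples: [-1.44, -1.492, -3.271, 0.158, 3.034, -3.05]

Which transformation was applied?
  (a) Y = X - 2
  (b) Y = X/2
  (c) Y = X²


Checking option (a) Y = X - 2:
  X = 0.56 -> Y = -1.44 ✓
  X = 0.508 -> Y = -1.492 ✓
  X = -1.271 -> Y = -3.271 ✓
All samples match this transformation.

(a) X - 2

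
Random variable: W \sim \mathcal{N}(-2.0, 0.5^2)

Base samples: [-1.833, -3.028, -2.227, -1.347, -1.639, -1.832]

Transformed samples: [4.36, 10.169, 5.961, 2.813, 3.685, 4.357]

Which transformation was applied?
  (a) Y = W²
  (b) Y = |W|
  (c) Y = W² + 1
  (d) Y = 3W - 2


Checking option (c) Y = W² + 1:
  W = -1.833 -> Y = 4.36 ✓
  W = -3.028 -> Y = 10.169 ✓
  W = -2.227 -> Y = 5.961 ✓
All samples match this transformation.

(c) W² + 1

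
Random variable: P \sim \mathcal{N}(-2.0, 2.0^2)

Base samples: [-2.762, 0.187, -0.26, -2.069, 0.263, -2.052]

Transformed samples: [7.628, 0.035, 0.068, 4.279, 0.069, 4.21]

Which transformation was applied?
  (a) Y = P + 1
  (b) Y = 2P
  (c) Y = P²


Checking option (c) Y = P²:
  P = -2.762 -> Y = 7.628 ✓
  P = 0.187 -> Y = 0.035 ✓
  P = -0.26 -> Y = 0.068 ✓
All samples match this transformation.

(c) P²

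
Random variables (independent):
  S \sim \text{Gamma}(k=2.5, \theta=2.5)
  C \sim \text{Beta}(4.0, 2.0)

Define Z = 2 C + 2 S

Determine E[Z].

E[Z] = 2*E[S] + 2*E[C]
E[S] = 6.25
E[C] = 0.66666667
E[Z] = 2*6.25 + 2*0.66666667 = 13.833333

13.833333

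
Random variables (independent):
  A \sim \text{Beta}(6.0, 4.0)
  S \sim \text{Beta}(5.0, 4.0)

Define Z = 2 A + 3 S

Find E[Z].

E[Z] = 2*E[A] + 3*E[S]
E[A] = 0.6
E[S] = 0.55555556
E[Z] = 2*0.6 + 3*0.55555556 = 2.8666667

2.8666667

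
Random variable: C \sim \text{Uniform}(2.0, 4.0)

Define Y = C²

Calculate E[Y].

E[C²] = Var(C) + (E[C])² = 0.33333333 + 9 = 9.3333333

9.3333333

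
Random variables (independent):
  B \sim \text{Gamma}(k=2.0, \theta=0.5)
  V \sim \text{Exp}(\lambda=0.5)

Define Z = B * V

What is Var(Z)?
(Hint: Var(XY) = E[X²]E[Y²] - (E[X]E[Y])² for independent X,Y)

Var(XY) = E[X²]E[Y²] - (E[X]E[Y])²
E[B] = 1, Var(B) = 0.5
E[V] = 2, Var(V) = 4
E[B²] = 0.5 + 1² = 1.5
E[V²] = 4 + 2² = 8
Var(Z) = 1.5*8 - (1*2)²
= 12 - 4 = 8

8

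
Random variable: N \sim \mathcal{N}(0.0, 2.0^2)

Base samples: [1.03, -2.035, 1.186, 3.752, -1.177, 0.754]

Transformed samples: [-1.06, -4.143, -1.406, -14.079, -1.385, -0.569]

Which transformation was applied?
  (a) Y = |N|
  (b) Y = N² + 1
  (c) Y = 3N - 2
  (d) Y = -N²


Checking option (d) Y = -N²:
  N = 1.03 -> Y = -1.06 ✓
  N = -2.035 -> Y = -4.143 ✓
  N = 1.186 -> Y = -1.406 ✓
All samples match this transformation.

(d) -N²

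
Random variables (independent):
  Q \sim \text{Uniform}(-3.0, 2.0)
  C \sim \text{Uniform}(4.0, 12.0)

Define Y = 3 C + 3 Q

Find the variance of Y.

For independent RVs: Var(aX + bY) = a²Var(X) + b²Var(Y)
Var(Q) = 2.0833333
Var(C) = 5.3333333
Var(Y) = 3²*2.0833333 + 3²*5.3333333
= 9*2.0833333 + 9*5.3333333 = 66.75

66.75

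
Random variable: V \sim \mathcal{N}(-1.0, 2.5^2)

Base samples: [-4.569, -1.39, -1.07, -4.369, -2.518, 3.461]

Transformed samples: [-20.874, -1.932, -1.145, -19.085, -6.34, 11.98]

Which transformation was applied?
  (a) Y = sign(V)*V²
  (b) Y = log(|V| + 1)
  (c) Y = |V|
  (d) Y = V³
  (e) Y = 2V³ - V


Checking option (a) Y = sign(V)*V²:
  V = -4.569 -> Y = -20.874 ✓
  V = -1.39 -> Y = -1.932 ✓
  V = -1.07 -> Y = -1.145 ✓
All samples match this transformation.

(a) sign(V)*V²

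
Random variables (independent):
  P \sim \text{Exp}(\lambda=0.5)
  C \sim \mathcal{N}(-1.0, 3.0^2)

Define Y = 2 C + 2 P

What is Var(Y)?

For independent RVs: Var(aX + bY) = a²Var(X) + b²Var(Y)
Var(P) = 4
Var(C) = 9
Var(Y) = 2²*4 + 2²*9
= 4*4 + 4*9 = 52

52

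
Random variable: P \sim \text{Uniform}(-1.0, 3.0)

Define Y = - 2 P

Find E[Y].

For Y = -2P:
E[Y] = -2 * E[P]
E[P] = (-1 + 3)/2 = 1
E[Y] = -2 * 1 = -2

-2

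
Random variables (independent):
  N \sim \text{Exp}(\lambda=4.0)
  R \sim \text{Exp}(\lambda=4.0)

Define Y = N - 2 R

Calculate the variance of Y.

For independent RVs: Var(aX + bY) = a²Var(X) + b²Var(Y)
Var(N) = 0.0625
Var(R) = 0.0625
Var(Y) = 1²*0.0625 + (-2)²*0.0625
= 1*0.0625 + 4*0.0625 = 0.3125

0.3125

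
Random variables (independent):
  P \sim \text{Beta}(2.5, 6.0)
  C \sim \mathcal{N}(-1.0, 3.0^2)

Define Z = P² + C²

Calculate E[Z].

E[Z] = E[P²] + E[C²]
E[P²] = Var(P) + E[P]² = 0.021853943 + 0.08650519 = 0.10835913
E[C²] = Var(C) + E[C]² = 9 + 1 = 10
E[Z] = 0.10835913 + 10 = 10.108359

10.108359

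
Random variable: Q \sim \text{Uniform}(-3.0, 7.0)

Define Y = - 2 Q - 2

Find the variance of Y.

For Y = aQ + b: Var(Y) = a² * Var(Q)
Var(Q) = (7 + 3)^2/12 = 8.3333333
Var(Y) = (-2)² * 8.3333333 = 4 * 8.3333333 = 33.333333

33.333333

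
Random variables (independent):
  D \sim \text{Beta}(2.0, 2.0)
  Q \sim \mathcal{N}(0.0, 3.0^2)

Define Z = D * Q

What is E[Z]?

For independent RVs: E[XY] = E[X]*E[Y]
E[D] = 0.5
E[Q] = 0
E[Z] = 0.5 * 0 = 0

0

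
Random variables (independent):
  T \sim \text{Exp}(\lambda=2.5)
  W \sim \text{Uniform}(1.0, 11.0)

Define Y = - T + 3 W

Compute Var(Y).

For independent RVs: Var(aX + bY) = a²Var(X) + b²Var(Y)
Var(T) = 0.16
Var(W) = 8.3333333
Var(Y) = (-1)²*0.16 + 3²*8.3333333
= 1*0.16 + 9*8.3333333 = 75.16

75.16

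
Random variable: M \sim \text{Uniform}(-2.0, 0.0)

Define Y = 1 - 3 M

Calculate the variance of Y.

For Y = aM + b: Var(Y) = a² * Var(M)
Var(M) = (0 + 2)^2/12 = 0.33333333
Var(Y) = (-3)² * 0.33333333 = 9 * 0.33333333 = 3

3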